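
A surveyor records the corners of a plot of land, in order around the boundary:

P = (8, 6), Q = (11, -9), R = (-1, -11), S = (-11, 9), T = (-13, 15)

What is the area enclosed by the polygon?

322

Apply the shoelace formula: 2A = Σ (x_i·y_{i+1} − x_{i+1}·y_i), indices taken mod 5.
P→Q: (8)(-9) − (11)(6) = -138
Q→R: (11)(-11) − (-1)(-9) = -130
R→S: (-1)(9) − (-11)(-11) = -130
S→T: (-11)(15) − (-13)(9) = -48
T→P: (-13)(6) − (8)(15) = -198
Σ = -644
Area = |Σ|/2 = 322.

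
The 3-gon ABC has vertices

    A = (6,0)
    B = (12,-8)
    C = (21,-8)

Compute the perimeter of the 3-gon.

36

|AB| = √((6)² + (-8)²) = √100 = 10
|BC| = √((9)² + (0)²) = √81 = 9
|CA| = √((-15)² + (8)²) = √289 = 17
Perimeter = 10 + 9 + 17 = 36.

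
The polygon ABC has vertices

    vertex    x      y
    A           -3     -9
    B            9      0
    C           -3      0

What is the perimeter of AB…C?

|AB| = √((12)² + (9)²) = √225 = 15
|BC| = √((-12)² + (0)²) = √144 = 12
|CA| = √((0)² + (-9)²) = √81 = 9
Perimeter = 15 + 12 + 9 = 36.

36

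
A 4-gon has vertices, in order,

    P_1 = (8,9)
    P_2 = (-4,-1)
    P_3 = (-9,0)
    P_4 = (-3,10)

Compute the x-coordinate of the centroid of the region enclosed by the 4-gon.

Apply the shoelace (surveyor's) formula. First the cross-terms c_i = x_i·y_{i+1} − x_{i+1}·y_i:
  28, -9, -90, -107  ⇒  2A = -178, A = -89.
Then Σ (x_i + x_{i+1})·c_i = 774, so x̄ = 774 / (6·(-89)) = -129/89.

-129/89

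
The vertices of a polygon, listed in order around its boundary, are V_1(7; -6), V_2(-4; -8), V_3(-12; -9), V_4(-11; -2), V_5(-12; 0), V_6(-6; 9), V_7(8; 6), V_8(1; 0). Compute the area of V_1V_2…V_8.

233.5

Cross-terms: -80, -60, -75, -24, -108, -108, -6, -6  ⇒  Σ = -467
Area = |Σ|/2 = 233.5.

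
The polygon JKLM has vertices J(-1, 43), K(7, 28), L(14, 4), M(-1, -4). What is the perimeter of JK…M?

106

|JK| = √((8)² + (-15)²) = √289 = 17
|KL| = √((7)² + (-24)²) = √625 = 25
|LM| = √((-15)² + (-8)²) = √289 = 17
|MJ| = √((0)² + (47)²) = √2209 = 47
Perimeter = 17 + 25 + 17 + 47 = 106.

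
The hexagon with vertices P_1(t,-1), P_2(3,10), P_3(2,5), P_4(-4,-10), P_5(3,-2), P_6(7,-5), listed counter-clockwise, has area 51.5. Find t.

Write out the shoelace sum; only the two edges meeting at P_1 involve t:
2·Area = [(7·(-1) − t·(-5)) + (t·10 − 3·(-1))] + 32
       = 15·t + 28 = 103
⇒ t = 5.

5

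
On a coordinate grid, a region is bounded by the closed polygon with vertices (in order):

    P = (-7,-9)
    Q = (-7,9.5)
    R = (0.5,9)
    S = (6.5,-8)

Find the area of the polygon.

Apply Gauss's area formula: 2A = Σ (x_i·y_{i+1} − x_{i+1}·y_i), indices taken mod 4.
Σ = (-129.5) + (-67.75) + (-62.5) + (-114.5) = -374.25
Area = |Σ|/2 = 187.125.

187.125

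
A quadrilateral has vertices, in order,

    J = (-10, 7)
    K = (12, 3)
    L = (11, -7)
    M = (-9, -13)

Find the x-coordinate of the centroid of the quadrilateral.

-8/45

Apply Gauss's area formula. First the cross-terms c_i = x_i·y_{i+1} − x_{i+1}·y_i:
  -114, -117, -206, -193  ⇒  2A = -630, A = -315.
Then Σ (x_i + x_{i+1})·c_i = 336, so x̄ = 336 / (6·(-315)) = -8/45.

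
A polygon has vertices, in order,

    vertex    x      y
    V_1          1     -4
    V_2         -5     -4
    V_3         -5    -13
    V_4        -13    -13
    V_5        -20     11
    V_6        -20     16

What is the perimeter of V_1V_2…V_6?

|V_1V_2| = √((-6)² + (0)²) = √36 = 6
|V_2V_3| = √((0)² + (-9)²) = √81 = 9
|V_3V_4| = √((-8)² + (0)²) = √64 = 8
|V_4V_5| = √((-7)² + (24)²) = √625 = 25
|V_5V_6| = √((0)² + (5)²) = √25 = 5
|V_6V_1| = √((21)² + (-20)²) = √841 = 29
Perimeter = 6 + 9 + 8 + 25 + 5 + 29 = 82.

82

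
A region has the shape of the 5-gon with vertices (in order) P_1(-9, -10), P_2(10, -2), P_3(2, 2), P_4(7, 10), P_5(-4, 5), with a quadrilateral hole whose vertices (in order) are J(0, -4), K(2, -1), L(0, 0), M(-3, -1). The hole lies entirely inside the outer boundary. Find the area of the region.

Outer boundary:
P_1→P_2: (-9)(-2) − (10)(-10) = 118
P_2→P_3: (10)(2) − (2)(-2) = 24
P_3→P_4: (2)(10) − (7)(2) = 6
P_4→P_5: (7)(5) − (-4)(10) = 75
P_5→P_1: (-4)(-10) − (-9)(5) = 85
Σ = 308
Area = |Σ|/2 = 154.
Hole:
Apply the shoelace (surveyor's) formula: 2A = Σ (x_i·y_{i+1} − x_{i+1}·y_i), indices taken mod 4.
J→K: (0)(-1) − (2)(-4) = 8
K→L: (2)(0) − (0)(-1) = 0
L→M: (0)(-1) − (-3)(0) = 0
M→J: (-3)(-4) − (0)(-1) = 12
Σ = 20
Area = |Σ|/2 = 10.
Net area = 154 − 10 = 144.

144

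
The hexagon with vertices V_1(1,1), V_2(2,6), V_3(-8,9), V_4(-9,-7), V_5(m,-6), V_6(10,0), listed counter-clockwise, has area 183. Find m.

5

The doubled signed area Σ (x_i y_{i+1} − x_{i+1} y_i) is linear in m.
With m=0 it equals 331; the coefficient of m is 7 (from the two edges through V_5).
So 7·m + 331 = 2·183 = 366 ⇒ m = 5.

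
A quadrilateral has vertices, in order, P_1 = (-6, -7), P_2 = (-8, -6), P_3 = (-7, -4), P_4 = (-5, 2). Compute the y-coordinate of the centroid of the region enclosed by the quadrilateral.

-193/51

Apply the shoelace (surveyor's) formula. First the cross-terms c_i = x_i·y_{i+1} − x_{i+1}·y_i:
  -20, -10, -34, 47  ⇒  2A = -17, A = -8.5.
Then Σ (y_i + y_{i+1})·c_i = 193, so ȳ = 193 / (6·(-8.5)) = -193/51.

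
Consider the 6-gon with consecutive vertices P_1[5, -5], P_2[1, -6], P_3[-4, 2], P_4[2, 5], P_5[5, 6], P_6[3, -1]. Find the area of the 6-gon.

Apply the shoelace (surveyor's) formula: 2A = Σ (x_i·y_{i+1} − x_{i+1}·y_i), indices taken mod 6.
Σ = (-25) + (-22) + (-24) + (-13) + (-23) + (-10) = -117
Area = |Σ|/2 = 58.5.

58.5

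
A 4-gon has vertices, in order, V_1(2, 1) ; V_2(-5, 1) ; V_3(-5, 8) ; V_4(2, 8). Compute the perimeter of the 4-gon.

|V_1V_2| = √((-7)² + (0)²) = √49 = 7
|V_2V_3| = √((0)² + (7)²) = √49 = 7
|V_3V_4| = √((7)² + (0)²) = √49 = 7
|V_4V_1| = √((0)² + (-7)²) = √49 = 7
Perimeter = 7 + 7 + 7 + 7 = 28.

28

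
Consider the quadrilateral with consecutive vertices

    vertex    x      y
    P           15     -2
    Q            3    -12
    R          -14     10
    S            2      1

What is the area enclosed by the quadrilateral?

Apply the surveyor's formula: 2A = Σ (x_i·y_{i+1} − x_{i+1}·y_i), indices taken mod 4.
Cross-terms: -174, -138, -34, -19  ⇒  Σ = -365
Area = |Σ|/2 = 182.5.

182.5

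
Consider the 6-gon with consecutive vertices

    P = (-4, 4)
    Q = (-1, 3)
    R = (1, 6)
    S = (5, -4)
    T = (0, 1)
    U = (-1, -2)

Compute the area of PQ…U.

28.5

P→Q: (-4)(3) − (-1)(4) = -8
Q→R: (-1)(6) − (1)(3) = -9
R→S: (1)(-4) − (5)(6) = -34
S→T: (5)(1) − (0)(-4) = 5
T→U: (0)(-2) − (-1)(1) = 1
U→P: (-1)(4) − (-4)(-2) = -12
Σ = -57
Area = |Σ|/2 = 28.5.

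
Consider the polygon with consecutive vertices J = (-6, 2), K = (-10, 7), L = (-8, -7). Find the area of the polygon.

23

J→K: (-6)(7) − (-10)(2) = -22
K→L: (-10)(-7) − (-8)(7) = 126
L→J: (-8)(2) − (-6)(-7) = -58
Σ = 46
Area = |Σ|/2 = 23.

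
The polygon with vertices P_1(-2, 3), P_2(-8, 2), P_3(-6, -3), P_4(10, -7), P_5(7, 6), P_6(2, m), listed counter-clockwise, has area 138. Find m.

Write out the shoelace sum; only the two edges meeting at P_6 involve m:
2·Area = [(7·m − 2·6) + (2·3 − (-2)·m)] + 237
       = 9·m + 231 = 276
⇒ m = 5.

5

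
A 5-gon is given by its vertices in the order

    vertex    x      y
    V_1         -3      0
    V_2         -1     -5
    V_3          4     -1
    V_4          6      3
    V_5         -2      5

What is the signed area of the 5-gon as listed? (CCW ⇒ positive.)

Cross-terms: 15, 21, 18, 36, 15  ⇒  Σ = 105
Signed area = Σ/2 = 52.5 (positive ⇒ counter-clockwise traversal).

52.5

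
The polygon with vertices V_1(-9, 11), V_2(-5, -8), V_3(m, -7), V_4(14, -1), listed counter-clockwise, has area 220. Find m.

5

The doubled signed area Σ (x_i y_{i+1} − x_{i+1} y_i) is linear in m.
With m=0 it equals 405; the coefficient of m is 7 (from the two edges through V_3).
So 7·m + 405 = 2·220 = 440 ⇒ m = 5.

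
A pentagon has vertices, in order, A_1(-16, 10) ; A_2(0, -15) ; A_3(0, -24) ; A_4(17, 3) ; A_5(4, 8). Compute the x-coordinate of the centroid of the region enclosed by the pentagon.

307/235

Apply the shoelace formula. First the cross-terms c_i = x_i·y_{i+1} − x_{i+1}·y_i:
  240, 0, 408, 124, 168  ⇒  2A = 940, A = 470.
Then Σ (x_i + x_{i+1})·c_i = 3684, so x̄ = 3684 / (6·470) = 307/235.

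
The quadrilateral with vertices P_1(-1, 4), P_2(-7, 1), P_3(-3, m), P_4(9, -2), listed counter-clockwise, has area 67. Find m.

The doubled signed area Σ (x_i y_{i+1} − x_{i+1} y_i) is linear in m.
With m=0 it equals 70; the coefficient of m is -16 (from the two edges through P_3).
So -16·m + 70 = 2·67 = 134 ⇒ m = -4.

-4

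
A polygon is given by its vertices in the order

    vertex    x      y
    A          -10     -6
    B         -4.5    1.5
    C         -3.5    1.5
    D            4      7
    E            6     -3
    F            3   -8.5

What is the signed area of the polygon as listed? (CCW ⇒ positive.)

Apply Gauss's area formula: 2A = Σ (x_i·y_{i+1} − x_{i+1}·y_i), indices taken mod 6.
Σ = (-42) + (-1.5) + (-30.5) + (-54) + (-42) + (-103) = -273
Signed area = Σ/2 = -136.5 (negative ⇒ clockwise traversal).

-136.5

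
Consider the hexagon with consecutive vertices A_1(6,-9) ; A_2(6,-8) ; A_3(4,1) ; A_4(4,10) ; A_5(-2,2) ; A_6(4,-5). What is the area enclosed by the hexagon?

52

Apply the shoelace formula: 2A = Σ (x_i·y_{i+1} − x_{i+1}·y_i), indices taken mod 6.
Σ = (6) + (38) + (36) + (28) + (2) + (-6) = 104
Area = |Σ|/2 = 52.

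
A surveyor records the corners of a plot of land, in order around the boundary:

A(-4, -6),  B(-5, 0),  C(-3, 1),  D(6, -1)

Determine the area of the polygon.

39

Σ = (-30) + (-5) + (-3) + (-40) = -78
Area = |Σ|/2 = 39.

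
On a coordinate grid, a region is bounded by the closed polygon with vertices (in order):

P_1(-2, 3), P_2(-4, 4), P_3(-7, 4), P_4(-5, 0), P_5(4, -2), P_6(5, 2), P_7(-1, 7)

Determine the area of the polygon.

56

Apply the shoelace (surveyor's) formula: 2A = Σ (x_i·y_{i+1} − x_{i+1}·y_i), indices taken mod 7.
Σ = (4) + (12) + (20) + (10) + (18) + (37) + (11) = 112
Area = |Σ|/2 = 56.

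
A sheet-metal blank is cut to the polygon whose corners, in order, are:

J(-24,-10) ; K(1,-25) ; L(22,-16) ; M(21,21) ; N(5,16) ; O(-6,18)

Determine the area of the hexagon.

1425.5

Apply the shoelace formula: 2A = Σ (x_i·y_{i+1} − x_{i+1}·y_i), indices taken mod 6.
Σ = (610) + (534) + (798) + (231) + (186) + (492) = 2851
Area = |Σ|/2 = 1425.5.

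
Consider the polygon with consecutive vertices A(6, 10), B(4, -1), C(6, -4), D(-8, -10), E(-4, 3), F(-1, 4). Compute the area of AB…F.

129.5

Σ = (-46) + (-10) + (-92) + (-64) + (-13) + (-34) = -259
Area = |Σ|/2 = 129.5.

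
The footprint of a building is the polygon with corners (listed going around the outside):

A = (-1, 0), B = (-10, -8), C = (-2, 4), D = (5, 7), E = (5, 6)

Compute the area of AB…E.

Apply the shoelace formula: 2A = Σ (x_i·y_{i+1} − x_{i+1}·y_i), indices taken mod 5.
Cross-terms: 8, -56, -34, -5, 6  ⇒  Σ = -81
Area = |Σ|/2 = 40.5.

40.5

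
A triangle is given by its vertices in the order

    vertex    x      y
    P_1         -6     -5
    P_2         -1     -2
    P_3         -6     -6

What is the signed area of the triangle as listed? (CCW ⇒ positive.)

-2.5

Cross-terms: 7, -6, -6  ⇒  Σ = -5
Signed area = Σ/2 = -2.5 (negative ⇒ clockwise traversal).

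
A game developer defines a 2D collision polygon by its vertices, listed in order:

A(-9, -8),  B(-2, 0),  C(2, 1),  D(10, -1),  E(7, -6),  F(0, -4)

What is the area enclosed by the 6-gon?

73.5

Σ = (-16) + (-2) + (-12) + (-53) + (-28) + (-36) = -147
Area = |Σ|/2 = 73.5.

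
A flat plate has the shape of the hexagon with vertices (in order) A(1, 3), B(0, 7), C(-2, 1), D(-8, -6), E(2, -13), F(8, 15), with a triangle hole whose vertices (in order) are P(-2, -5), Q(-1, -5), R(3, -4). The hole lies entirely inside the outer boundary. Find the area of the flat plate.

149.5

Outer boundary:
Apply the surveyor's formula: 2A = Σ (x_i·y_{i+1} − x_{i+1}·y_i), indices taken mod 6.
Σ = (7) + (14) + (20) + (116) + (134) + (9) = 300
Area = |Σ|/2 = 150.
Hole:
Apply the shoelace formula: 2A = Σ (x_i·y_{i+1} − x_{i+1}·y_i), indices taken mod 3.
P→Q: (-2)(-5) − (-1)(-5) = 5
Q→R: (-1)(-4) − (3)(-5) = 19
R→P: (3)(-5) − (-2)(-4) = -23
Σ = 1
Area = |Σ|/2 = 0.5.
Net area = 150 − 0.5 = 149.5.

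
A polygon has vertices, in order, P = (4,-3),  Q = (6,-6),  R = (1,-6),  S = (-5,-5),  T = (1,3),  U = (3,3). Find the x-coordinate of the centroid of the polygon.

Apply the shoelace (surveyor's) formula. First the cross-terms c_i = x_i·y_{i+1} − x_{i+1}·y_i:
  -6, -30, -35, -10, -6, -21  ⇒  2A = -108, A = -54.
Then Σ (x_i + x_{i+1})·c_i = -261, so x̄ = -261 / (6·(-54)) = 29/36.

29/36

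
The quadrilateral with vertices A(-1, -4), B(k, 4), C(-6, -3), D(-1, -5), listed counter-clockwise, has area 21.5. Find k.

-3

The doubled signed area Σ (x_i y_{i+1} − x_{i+1} y_i) is linear in k.
With k=0 it equals 46; the coefficient of k is 1 (from the two edges through B).
So 1·k + 46 = 2·21.5 = 43 ⇒ k = -3.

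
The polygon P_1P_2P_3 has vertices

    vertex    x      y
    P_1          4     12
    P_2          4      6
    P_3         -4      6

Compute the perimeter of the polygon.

24

|P_1P_2| = √((0)² + (-6)²) = √36 = 6
|P_2P_3| = √((-8)² + (0)²) = √64 = 8
|P_3P_1| = √((8)² + (6)²) = √100 = 10
Perimeter = 6 + 8 + 10 = 24.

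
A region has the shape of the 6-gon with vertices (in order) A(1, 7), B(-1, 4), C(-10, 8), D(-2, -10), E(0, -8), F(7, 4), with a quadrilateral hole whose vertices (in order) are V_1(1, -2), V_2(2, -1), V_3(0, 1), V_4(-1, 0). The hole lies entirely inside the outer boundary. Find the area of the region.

134

Outer boundary:
Apply Gauss's area formula: 2A = Σ (x_i·y_{i+1} − x_{i+1}·y_i), indices taken mod 6.
Cross-terms: 11, 32, 116, 16, 56, 45  ⇒  Σ = 276
Area = |Σ|/2 = 138.
Hole:
Apply Gauss's area formula: 2A = Σ (x_i·y_{i+1} − x_{i+1}·y_i), indices taken mod 4.
Σ = (3) + (2) + (1) + (2) = 8
Area = |Σ|/2 = 4.
Net area = 138 − 4 = 134.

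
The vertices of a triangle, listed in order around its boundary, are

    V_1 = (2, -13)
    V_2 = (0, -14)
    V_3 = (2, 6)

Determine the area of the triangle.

19

Apply the shoelace (surveyor's) formula: 2A = Σ (x_i·y_{i+1} − x_{i+1}·y_i), indices taken mod 3.
Σ = (-28) + (28) + (-38) = -38
Area = |Σ|/2 = 19.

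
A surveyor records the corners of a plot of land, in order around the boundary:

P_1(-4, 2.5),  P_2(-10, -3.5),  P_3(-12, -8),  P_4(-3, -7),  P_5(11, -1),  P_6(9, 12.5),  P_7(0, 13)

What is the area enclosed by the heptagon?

266.25

Apply the shoelace formula: 2A = Σ (x_i·y_{i+1} − x_{i+1}·y_i), indices taken mod 7.
Σ = (39) + (38) + (60) + (80) + (146.5) + (117) + (52) = 532.5
Area = |Σ|/2 = 266.25.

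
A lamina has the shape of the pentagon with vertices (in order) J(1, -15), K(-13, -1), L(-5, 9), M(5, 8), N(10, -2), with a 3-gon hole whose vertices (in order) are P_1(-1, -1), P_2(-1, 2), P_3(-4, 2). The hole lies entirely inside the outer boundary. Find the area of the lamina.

Outer boundary:
Σ = (-196) + (-122) + (-85) + (-90) + (-148) = -641
Area = |Σ|/2 = 320.5.
Hole:
Apply Gauss's area formula: 2A = Σ (x_i·y_{i+1} − x_{i+1}·y_i), indices taken mod 3.
Σ = (-3) + (6) + (6) = 9
Area = |Σ|/2 = 4.5.
Net area = 320.5 − 4.5 = 316.

316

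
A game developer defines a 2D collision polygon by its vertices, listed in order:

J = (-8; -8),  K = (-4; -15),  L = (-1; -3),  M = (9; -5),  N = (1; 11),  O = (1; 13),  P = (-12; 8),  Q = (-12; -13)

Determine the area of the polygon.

315.5

Σ = (88) + (-3) + (32) + (104) + (2) + (164) + (252) + (-8) = 631
Area = |Σ|/2 = 315.5.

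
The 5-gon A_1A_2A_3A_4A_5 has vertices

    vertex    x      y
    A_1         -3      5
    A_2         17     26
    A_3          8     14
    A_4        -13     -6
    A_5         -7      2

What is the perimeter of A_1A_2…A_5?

88

|A_1A_2| = √((20)² + (21)²) = √841 = 29
|A_2A_3| = √((-9)² + (-12)²) = √225 = 15
|A_3A_4| = √((-21)² + (-20)²) = √841 = 29
|A_4A_5| = √((6)² + (8)²) = √100 = 10
|A_5A_1| = √((4)² + (3)²) = √25 = 5
Perimeter = 29 + 15 + 29 + 10 + 5 = 88.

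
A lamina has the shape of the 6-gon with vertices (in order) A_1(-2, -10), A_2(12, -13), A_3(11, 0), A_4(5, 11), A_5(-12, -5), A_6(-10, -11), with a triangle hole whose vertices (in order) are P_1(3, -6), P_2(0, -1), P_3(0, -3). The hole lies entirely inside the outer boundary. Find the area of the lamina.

335.5

Outer boundary:
Σ = (146) + (143) + (121) + (107) + (82) + (78) = 677
Area = |Σ|/2 = 338.5.
Hole:
Apply the surveyor's formula: 2A = Σ (x_i·y_{i+1} − x_{i+1}·y_i), indices taken mod 3.
Σ = (-3) + (0) + (9) = 6
Area = |Σ|/2 = 3.
Net area = 338.5 − 3 = 335.5.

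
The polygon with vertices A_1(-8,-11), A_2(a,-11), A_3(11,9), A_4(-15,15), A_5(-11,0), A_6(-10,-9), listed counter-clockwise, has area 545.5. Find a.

The doubled signed area Σ (x_i y_{i+1} − x_{i+1} y_i) is linear in a.
With a=0 it equals 811; the coefficient of a is 20 (from the two edges through A_2).
So 20·a + 811 = 2·545.5 = 1091 ⇒ a = 14.

14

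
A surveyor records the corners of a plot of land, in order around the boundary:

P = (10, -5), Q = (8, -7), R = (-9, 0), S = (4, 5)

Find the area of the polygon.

P→Q: (10)(-7) − (8)(-5) = -30
Q→R: (8)(0) − (-9)(-7) = -63
R→S: (-9)(5) − (4)(0) = -45
S→P: (4)(-5) − (10)(5) = -70
Σ = -208
Area = |Σ|/2 = 104.

104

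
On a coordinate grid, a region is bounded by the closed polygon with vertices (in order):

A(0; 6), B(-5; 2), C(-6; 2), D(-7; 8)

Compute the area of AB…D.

Apply the shoelace formula: 2A = Σ (x_i·y_{i+1} − x_{i+1}·y_i), indices taken mod 4.
Σ = (30) + (2) + (-34) + (-42) = -44
Area = |Σ|/2 = 22.

22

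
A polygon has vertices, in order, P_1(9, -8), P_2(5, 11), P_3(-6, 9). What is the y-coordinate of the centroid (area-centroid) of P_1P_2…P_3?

Apply the surveyor's formula. First the cross-terms c_i = x_i·y_{i+1} − x_{i+1}·y_i:
  139, 111, -33  ⇒  2A = 217, A = 108.5.
Then Σ (y_i + y_{i+1})·c_i = 2604, so ȳ = 2604 / (6·108.5) = 4.

4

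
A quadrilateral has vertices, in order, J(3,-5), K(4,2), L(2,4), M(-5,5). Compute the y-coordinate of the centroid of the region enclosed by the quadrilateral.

44/39

Apply the shoelace formula. First the cross-terms c_i = x_i·y_{i+1} − x_{i+1}·y_i:
  26, 12, 30, 10  ⇒  2A = 78, A = 39.
Then Σ (y_i + y_{i+1})·c_i = 264, so ȳ = 264 / (6·39) = 44/39.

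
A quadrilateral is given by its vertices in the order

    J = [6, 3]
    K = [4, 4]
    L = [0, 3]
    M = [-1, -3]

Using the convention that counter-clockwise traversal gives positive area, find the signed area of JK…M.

Apply the surveyor's formula: 2A = Σ (x_i·y_{i+1} − x_{i+1}·y_i), indices taken mod 4.
J→K: (6)(4) − (4)(3) = 12
K→L: (4)(3) − (0)(4) = 12
L→M: (0)(-3) − (-1)(3) = 3
M→J: (-1)(3) − (6)(-3) = 15
Σ = 42
Signed area = Σ/2 = 21 (positive ⇒ counter-clockwise traversal).

21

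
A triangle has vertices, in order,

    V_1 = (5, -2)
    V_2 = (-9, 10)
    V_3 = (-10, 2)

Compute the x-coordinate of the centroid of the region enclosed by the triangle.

Apply the surveyor's formula. First the cross-terms c_i = x_i·y_{i+1} − x_{i+1}·y_i:
  32, 82, 10  ⇒  2A = 124, A = 62.
Then Σ (x_i + x_{i+1})·c_i = -1736, so x̄ = -1736 / (6·62) = -14/3.

-14/3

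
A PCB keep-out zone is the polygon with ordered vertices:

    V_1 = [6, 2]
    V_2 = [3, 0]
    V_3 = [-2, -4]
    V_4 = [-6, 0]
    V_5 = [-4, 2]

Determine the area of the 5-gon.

37

Σ = (-6) + (-12) + (-24) + (-12) + (-20) = -74
Area = |Σ|/2 = 37.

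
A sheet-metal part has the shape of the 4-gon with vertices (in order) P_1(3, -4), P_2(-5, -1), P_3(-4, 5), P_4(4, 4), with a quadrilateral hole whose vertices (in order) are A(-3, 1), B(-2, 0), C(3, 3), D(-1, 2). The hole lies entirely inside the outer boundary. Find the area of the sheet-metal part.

Outer boundary:
Σ = (-23) + (-29) + (-36) + (-28) = -116
Area = |Σ|/2 = 58.
Hole:
A→B: (-3)(0) − (-2)(1) = 2
B→C: (-2)(3) − (3)(0) = -6
C→D: (3)(2) − (-1)(3) = 9
D→A: (-1)(1) − (-3)(2) = 5
Σ = 10
Area = |Σ|/2 = 5.
Net area = 58 − 5 = 53.

53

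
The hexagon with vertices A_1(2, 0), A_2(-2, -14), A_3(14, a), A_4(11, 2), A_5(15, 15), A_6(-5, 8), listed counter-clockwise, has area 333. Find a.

The doubled signed area Σ (x_i y_{i+1} − x_{i+1} y_i) is linear in a.
With a=0 it equals 510; the coefficient of a is -13 (from the two edges through A_3).
So -13·a + 510 = 2·333 = 666 ⇒ a = -12.

-12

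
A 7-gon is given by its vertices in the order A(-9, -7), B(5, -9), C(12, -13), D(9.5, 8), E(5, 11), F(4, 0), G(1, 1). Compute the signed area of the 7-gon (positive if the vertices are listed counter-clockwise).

202.5

Apply the shoelace formula: 2A = Σ (x_i·y_{i+1} − x_{i+1}·y_i), indices taken mod 7.
A→B: (-9)(-9) − (5)(-7) = 116
B→C: (5)(-13) − (12)(-9) = 43
C→D: (12)(8) − (9.5)(-13) = 219.5
D→E: (9.5)(11) − (5)(8) = 64.5
E→F: (5)(0) − (4)(11) = -44
F→G: (4)(1) − (1)(0) = 4
G→A: (1)(-7) − (-9)(1) = 2
Σ = 405
Signed area = Σ/2 = 202.5 (positive ⇒ counter-clockwise traversal).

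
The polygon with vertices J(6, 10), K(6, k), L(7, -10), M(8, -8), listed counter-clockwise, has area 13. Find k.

6

Write out the shoelace sum; only the two edges meeting at K involve k:
2·Area = [(6·k − 6·10) + (6·(-10) − 7·k)] + 152
       = -1·k + 32 = 26
⇒ k = 6.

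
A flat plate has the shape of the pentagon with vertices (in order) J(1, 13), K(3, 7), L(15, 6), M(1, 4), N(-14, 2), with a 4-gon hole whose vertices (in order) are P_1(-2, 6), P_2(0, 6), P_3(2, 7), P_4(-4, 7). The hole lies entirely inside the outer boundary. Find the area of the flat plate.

Outer boundary:
Apply the surveyor's formula: 2A = Σ (x_i·y_{i+1} − x_{i+1}·y_i), indices taken mod 5.
Σ = (-32) + (-87) + (54) + (58) + (-184) = -191
Area = |Σ|/2 = 95.5.
Hole:
Apply the shoelace formula: 2A = Σ (x_i·y_{i+1} − x_{i+1}·y_i), indices taken mod 4.
P_1→P_2: (-2)(6) − (0)(6) = -12
P_2→P_3: (0)(7) − (2)(6) = -12
P_3→P_4: (2)(7) − (-4)(7) = 42
P_4→P_1: (-4)(6) − (-2)(7) = -10
Σ = 8
Area = |Σ|/2 = 4.
Net area = 95.5 − 4 = 91.5.

91.5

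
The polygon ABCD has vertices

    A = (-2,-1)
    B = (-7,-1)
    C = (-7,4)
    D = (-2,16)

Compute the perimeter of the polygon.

|AB| = √((-5)² + (0)²) = √25 = 5
|BC| = √((0)² + (5)²) = √25 = 5
|CD| = √((5)² + (12)²) = √169 = 13
|DA| = √((0)² + (-17)²) = √289 = 17
Perimeter = 5 + 5 + 13 + 17 = 40.

40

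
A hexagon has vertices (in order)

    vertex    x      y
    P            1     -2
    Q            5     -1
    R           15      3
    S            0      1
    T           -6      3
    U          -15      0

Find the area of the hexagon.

67.5

Apply Gauss's area formula: 2A = Σ (x_i·y_{i+1} − x_{i+1}·y_i), indices taken mod 6.
Σ = (9) + (30) + (15) + (6) + (45) + (30) = 135
Area = |Σ|/2 = 67.5.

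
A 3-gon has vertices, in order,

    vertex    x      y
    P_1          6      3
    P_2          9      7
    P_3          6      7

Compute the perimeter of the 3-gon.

|P_1P_2| = √((3)² + (4)²) = √25 = 5
|P_2P_3| = √((-3)² + (0)²) = √9 = 3
|P_3P_1| = √((0)² + (-4)²) = √16 = 4
Perimeter = 5 + 3 + 4 = 12.

12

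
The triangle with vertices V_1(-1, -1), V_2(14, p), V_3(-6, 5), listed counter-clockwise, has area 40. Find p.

Write out the shoelace sum; only the two edges meeting at V_2 involve p:
2·Area = [((-1)·p − 14·(-1)) + (14·5 − (-6)·p)] + 11
       = 5·p + 95 = 80
⇒ p = -3.

-3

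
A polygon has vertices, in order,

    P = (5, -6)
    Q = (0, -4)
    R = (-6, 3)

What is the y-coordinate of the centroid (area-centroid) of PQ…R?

Apply the shoelace formula. First the cross-terms c_i = x_i·y_{i+1} − x_{i+1}·y_i:
  -20, -24, 21  ⇒  2A = -23, A = -11.5.
Then Σ (y_i + y_{i+1})·c_i = 161, so ȳ = 161 / (6·(-11.5)) = -7/3.

-7/3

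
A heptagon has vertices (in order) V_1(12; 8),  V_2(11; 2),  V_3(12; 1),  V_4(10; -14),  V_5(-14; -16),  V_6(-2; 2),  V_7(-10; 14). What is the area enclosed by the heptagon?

Σ = (-64) + (-13) + (-178) + (-356) + (-60) + (-8) + (-248) = -927
Area = |Σ|/2 = 463.5.

463.5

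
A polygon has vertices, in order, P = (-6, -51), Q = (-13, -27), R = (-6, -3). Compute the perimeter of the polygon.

|PQ| = √((-7)² + (24)²) = √625 = 25
|QR| = √((7)² + (24)²) = √625 = 25
|RP| = √((0)² + (-48)²) = √2304 = 48
Perimeter = 25 + 25 + 48 = 98.

98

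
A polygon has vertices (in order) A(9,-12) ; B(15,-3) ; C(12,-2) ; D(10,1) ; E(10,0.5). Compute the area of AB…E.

30.75

Apply Gauss's area formula: 2A = Σ (x_i·y_{i+1} − x_{i+1}·y_i), indices taken mod 5.
Cross-terms: 153, 6, 32, -5, -124.5  ⇒  Σ = 61.5
Area = |Σ|/2 = 30.75.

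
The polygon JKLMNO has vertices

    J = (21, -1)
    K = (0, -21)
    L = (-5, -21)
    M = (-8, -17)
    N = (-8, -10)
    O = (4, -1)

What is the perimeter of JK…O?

78

|JK| = √((-21)² + (-20)²) = √841 = 29
|KL| = √((-5)² + (0)²) = √25 = 5
|LM| = √((-3)² + (4)²) = √25 = 5
|MN| = √((0)² + (7)²) = √49 = 7
|NO| = √((12)² + (9)²) = √225 = 15
|OJ| = √((17)² + (0)²) = √289 = 17
Perimeter = 29 + 5 + 5 + 7 + 15 + 17 = 78.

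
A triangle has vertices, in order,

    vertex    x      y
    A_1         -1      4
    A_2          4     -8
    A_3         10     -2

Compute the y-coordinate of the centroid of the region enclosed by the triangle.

Apply the surveyor's formula. First the cross-terms c_i = x_i·y_{i+1} − x_{i+1}·y_i:
  -8, 72, 38  ⇒  2A = 102, A = 51.
Then Σ (y_i + y_{i+1})·c_i = -612, so ȳ = -612 / (6·51) = -2.

-2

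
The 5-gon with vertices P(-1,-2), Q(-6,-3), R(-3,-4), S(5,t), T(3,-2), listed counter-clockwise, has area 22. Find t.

-6

The doubled signed area Σ (x_i y_{i+1} − x_{i+1} y_i) is linear in t.
With t=0 it equals 8; the coefficient of t is -6 (from the two edges through S).
So -6·t + 8 = 2·22 = 44 ⇒ t = -6.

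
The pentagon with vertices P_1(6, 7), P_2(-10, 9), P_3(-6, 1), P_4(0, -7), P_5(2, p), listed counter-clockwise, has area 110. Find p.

3

Write out the shoelace sum; only the two edges meeting at P_5 involve p:
2·Area = [(0·p − 2·(-7)) + (2·7 − 6·p)] + 210
       = -6·p + 238 = 220
⇒ p = 3.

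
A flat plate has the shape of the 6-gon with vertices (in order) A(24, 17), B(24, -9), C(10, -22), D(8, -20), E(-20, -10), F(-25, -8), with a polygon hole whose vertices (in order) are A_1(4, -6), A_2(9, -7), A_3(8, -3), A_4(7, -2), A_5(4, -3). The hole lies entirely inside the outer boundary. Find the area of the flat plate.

927

Outer boundary:
Apply the surveyor's formula: 2A = Σ (x_i·y_{i+1} − x_{i+1}·y_i), indices taken mod 6.
Cross-terms: -624, -438, -24, -480, -90, -233  ⇒  Σ = -1889
Area = |Σ|/2 = 944.5.
Hole:
Apply the shoelace formula: 2A = Σ (x_i·y_{i+1} − x_{i+1}·y_i), indices taken mod 5.
Cross-terms: 26, 29, 5, -13, -12  ⇒  Σ = 35
Area = |Σ|/2 = 17.5.
Net area = 944.5 − 17.5 = 927.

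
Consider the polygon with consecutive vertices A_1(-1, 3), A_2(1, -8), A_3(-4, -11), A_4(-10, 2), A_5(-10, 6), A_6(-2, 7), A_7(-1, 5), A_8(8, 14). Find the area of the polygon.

Σ = (5) + (-43) + (-118) + (-40) + (-58) + (-3) + (-54) + (38) = -273
Area = |Σ|/2 = 136.5.

136.5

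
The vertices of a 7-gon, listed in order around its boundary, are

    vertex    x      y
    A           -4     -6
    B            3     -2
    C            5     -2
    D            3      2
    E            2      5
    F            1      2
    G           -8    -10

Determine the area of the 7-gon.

35

Apply the surveyor's formula: 2A = Σ (x_i·y_{i+1} − x_{i+1}·y_i), indices taken mod 7.
Cross-terms: 26, 4, 16, 11, -1, 6, 8  ⇒  Σ = 70
Area = |Σ|/2 = 35.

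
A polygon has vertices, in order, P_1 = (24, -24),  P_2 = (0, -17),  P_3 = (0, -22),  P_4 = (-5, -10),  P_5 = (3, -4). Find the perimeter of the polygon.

82

|P_1P_2| = √((-24)² + (7)²) = √625 = 25
|P_2P_3| = √((0)² + (-5)²) = √25 = 5
|P_3P_4| = √((-5)² + (12)²) = √169 = 13
|P_4P_5| = √((8)² + (6)²) = √100 = 10
|P_5P_1| = √((21)² + (-20)²) = √841 = 29
Perimeter = 25 + 5 + 13 + 10 + 29 = 82.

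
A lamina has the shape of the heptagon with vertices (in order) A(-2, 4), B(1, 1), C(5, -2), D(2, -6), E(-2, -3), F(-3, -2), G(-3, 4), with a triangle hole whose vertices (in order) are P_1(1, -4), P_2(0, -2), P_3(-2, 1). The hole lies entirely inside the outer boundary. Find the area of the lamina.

41.5

Outer boundary:
Apply the surveyor's formula: 2A = Σ (x_i·y_{i+1} − x_{i+1}·y_i), indices taken mod 7.
Σ = (-6) + (-7) + (-26) + (-18) + (-5) + (-18) + (-4) = -84
Area = |Σ|/2 = 42.
Hole:
P_1→P_2: (1)(-2) − (0)(-4) = -2
P_2→P_3: (0)(1) − (-2)(-2) = -4
P_3→P_1: (-2)(-4) − (1)(1) = 7
Σ = 1
Area = |Σ|/2 = 0.5.
Net area = 42 − 0.5 = 41.5.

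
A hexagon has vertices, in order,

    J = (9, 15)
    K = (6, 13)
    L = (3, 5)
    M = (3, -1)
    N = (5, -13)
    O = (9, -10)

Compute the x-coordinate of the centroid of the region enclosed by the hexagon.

Apply Gauss's area formula. First the cross-terms c_i = x_i·y_{i+1} − x_{i+1}·y_i:
  27, -9, -18, -34, 67, 225  ⇒  2A = 258, A = 129.
Then Σ (x_i + x_{i+1})·c_i = 4932, so x̄ = 4932 / (6·129) = 274/43.

274/43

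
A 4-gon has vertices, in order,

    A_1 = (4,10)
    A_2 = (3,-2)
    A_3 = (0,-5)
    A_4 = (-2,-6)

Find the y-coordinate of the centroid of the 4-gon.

Apply Gauss's area formula. First the cross-terms c_i = x_i·y_{i+1} − x_{i+1}·y_i:
  -38, -15, -10, 4  ⇒  2A = -59, A = -29.5.
Then Σ (y_i + y_{i+1})·c_i = -73, so ȳ = -73 / (6·(-29.5)) = 73/177.

73/177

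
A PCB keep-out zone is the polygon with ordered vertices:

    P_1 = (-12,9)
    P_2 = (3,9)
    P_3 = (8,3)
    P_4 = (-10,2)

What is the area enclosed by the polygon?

109

Apply the surveyor's formula: 2A = Σ (x_i·y_{i+1} − x_{i+1}·y_i), indices taken mod 4.
Cross-terms: -135, -63, 46, -66  ⇒  Σ = -218
Area = |Σ|/2 = 109.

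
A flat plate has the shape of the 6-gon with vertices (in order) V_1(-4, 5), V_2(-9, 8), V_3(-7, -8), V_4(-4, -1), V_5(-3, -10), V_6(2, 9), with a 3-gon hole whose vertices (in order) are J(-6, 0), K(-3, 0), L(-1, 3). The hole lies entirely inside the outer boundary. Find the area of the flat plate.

Outer boundary:
Apply Gauss's area formula: 2A = Σ (x_i·y_{i+1} − x_{i+1}·y_i), indices taken mod 6.
Σ = (13) + (128) + (-25) + (37) + (-7) + (46) = 192
Area = |Σ|/2 = 96.
Hole:
Apply the shoelace (surveyor's) formula: 2A = Σ (x_i·y_{i+1} − x_{i+1}·y_i), indices taken mod 3.
Σ = (0) + (-9) + (18) = 9
Area = |Σ|/2 = 4.5.
Net area = 96 − 4.5 = 91.5.

91.5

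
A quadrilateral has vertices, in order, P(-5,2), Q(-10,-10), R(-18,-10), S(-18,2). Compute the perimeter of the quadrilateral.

46

|PQ| = √((-5)² + (-12)²) = √169 = 13
|QR| = √((-8)² + (0)²) = √64 = 8
|RS| = √((0)² + (12)²) = √144 = 12
|SP| = √((13)² + (0)²) = √169 = 13
Perimeter = 13 + 8 + 12 + 13 = 46.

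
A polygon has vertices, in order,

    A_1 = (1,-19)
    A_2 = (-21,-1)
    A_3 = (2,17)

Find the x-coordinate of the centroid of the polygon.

Apply Gauss's area formula. First the cross-terms c_i = x_i·y_{i+1} − x_{i+1}·y_i:
  -400, -355, -55  ⇒  2A = -810, A = -405.
Then Σ (x_i + x_{i+1})·c_i = 14580, so x̄ = 14580 / (6·(-405)) = -6.

-6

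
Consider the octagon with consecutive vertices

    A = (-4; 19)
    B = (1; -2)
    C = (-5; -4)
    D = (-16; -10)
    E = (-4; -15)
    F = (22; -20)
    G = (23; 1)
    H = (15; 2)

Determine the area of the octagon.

688.5

Apply Gauss's area formula: 2A = Σ (x_i·y_{i+1} − x_{i+1}·y_i), indices taken mod 8.
Σ = (-11) + (-14) + (-14) + (200) + (410) + (482) + (31) + (293) = 1377
Area = |Σ|/2 = 688.5.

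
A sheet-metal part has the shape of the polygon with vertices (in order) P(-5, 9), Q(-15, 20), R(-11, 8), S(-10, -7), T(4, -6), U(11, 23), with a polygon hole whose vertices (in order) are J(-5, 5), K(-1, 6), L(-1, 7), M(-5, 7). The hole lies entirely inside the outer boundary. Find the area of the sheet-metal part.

370

Outer boundary:
Apply the surveyor's formula: 2A = Σ (x_i·y_{i+1} − x_{i+1}·y_i), indices taken mod 6.
Cross-terms: 35, 100, 157, 88, 158, 214  ⇒  Σ = 752
Area = |Σ|/2 = 376.
Hole:
Apply the shoelace (surveyor's) formula: 2A = Σ (x_i·y_{i+1} − x_{i+1}·y_i), indices taken mod 4.
Σ = (-25) + (-1) + (28) + (10) = 12
Area = |Σ|/2 = 6.
Net area = 376 − 6 = 370.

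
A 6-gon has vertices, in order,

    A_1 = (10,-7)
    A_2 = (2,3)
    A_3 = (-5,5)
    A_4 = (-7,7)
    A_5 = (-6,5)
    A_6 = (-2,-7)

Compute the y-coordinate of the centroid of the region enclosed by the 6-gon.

Apply Gauss's area formula. First the cross-terms c_i = x_i·y_{i+1} − x_{i+1}·y_i:
  44, 25, 0, 7, 52, 84  ⇒  2A = 212, A = 106.
Then Σ (y_i + y_{i+1})·c_i = -1172, so ȳ = -1172 / (6·106) = -293/159.

-293/159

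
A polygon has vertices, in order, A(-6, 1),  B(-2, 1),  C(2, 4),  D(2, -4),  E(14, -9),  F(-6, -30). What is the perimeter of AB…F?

|AB| = √((4)² + (0)²) = √16 = 4
|BC| = √((4)² + (3)²) = √25 = 5
|CD| = √((0)² + (-8)²) = √64 = 8
|DE| = √((12)² + (-5)²) = √169 = 13
|EF| = √((-20)² + (-21)²) = √841 = 29
|FA| = √((0)² + (31)²) = √961 = 31
Perimeter = 4 + 5 + 8 + 13 + 29 + 31 = 90.

90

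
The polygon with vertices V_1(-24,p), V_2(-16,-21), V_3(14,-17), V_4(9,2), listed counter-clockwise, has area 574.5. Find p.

-6

The doubled signed area Σ (x_i y_{i+1} − x_{i+1} y_i) is linear in p.
With p=0 it equals 1299; the coefficient of p is 25 (from the two edges through V_1).
So 25·p + 1299 = 2·574.5 = 1149 ⇒ p = -6.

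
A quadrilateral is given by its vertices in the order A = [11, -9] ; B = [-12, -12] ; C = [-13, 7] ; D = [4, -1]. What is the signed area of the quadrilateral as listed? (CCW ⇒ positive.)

Apply the shoelace formula: 2A = Σ (x_i·y_{i+1} − x_{i+1}·y_i), indices taken mod 4.
Σ = (-240) + (-240) + (-15) + (-25) = -520
Signed area = Σ/2 = -260 (negative ⇒ clockwise traversal).

-260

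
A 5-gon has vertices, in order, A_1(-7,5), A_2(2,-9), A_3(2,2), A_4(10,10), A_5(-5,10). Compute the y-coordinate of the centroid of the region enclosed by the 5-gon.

Apply Gauss's area formula. First the cross-terms c_i = x_i·y_{i+1} − x_{i+1}·y_i:
  53, 22, 0, 150, 45  ⇒  2A = 270, A = 135.
Then Σ (y_i + y_{i+1})·c_i = 3309, so ȳ = 3309 / (6·135) = 1103/270.

1103/270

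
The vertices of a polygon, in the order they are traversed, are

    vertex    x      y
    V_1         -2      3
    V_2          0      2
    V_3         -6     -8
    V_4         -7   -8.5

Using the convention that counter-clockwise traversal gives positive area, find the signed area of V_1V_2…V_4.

Apply the surveyor's formula: 2A = Σ (x_i·y_{i+1} − x_{i+1}·y_i), indices taken mod 4.
Σ = (-4) + (12) + (-5) + (-38) = -35
Signed area = Σ/2 = -17.5 (negative ⇒ clockwise traversal).

-17.5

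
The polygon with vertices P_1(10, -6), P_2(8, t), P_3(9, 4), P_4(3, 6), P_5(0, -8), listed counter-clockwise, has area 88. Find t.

-2

The doubled signed area Σ (x_i y_{i+1} − x_{i+1} y_i) is linear in t.
With t=0 it equals 178; the coefficient of t is 1 (from the two edges through P_2).
So 1·t + 178 = 2·88 = 176 ⇒ t = -2.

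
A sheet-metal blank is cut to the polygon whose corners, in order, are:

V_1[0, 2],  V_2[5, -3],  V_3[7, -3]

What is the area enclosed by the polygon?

Cross-terms: -10, 6, 14  ⇒  Σ = 10
Area = |Σ|/2 = 5.

5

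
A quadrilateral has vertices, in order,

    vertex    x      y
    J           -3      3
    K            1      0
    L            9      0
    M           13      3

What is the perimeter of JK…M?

|JK| = √((4)² + (-3)²) = √25 = 5
|KL| = √((8)² + (0)²) = √64 = 8
|LM| = √((4)² + (3)²) = √25 = 5
|MJ| = √((-16)² + (0)²) = √256 = 16
Perimeter = 5 + 8 + 5 + 16 = 34.

34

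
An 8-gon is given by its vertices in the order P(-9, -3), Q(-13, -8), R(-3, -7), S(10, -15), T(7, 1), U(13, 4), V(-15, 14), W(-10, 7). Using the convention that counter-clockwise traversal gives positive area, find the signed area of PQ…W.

Apply the surveyor's formula: 2A = Σ (x_i·y_{i+1} − x_{i+1}·y_i), indices taken mod 8.
Cross-terms: 33, 67, 115, 115, 15, 242, 35, 93  ⇒  Σ = 715
Signed area = Σ/2 = 357.5 (positive ⇒ counter-clockwise traversal).

357.5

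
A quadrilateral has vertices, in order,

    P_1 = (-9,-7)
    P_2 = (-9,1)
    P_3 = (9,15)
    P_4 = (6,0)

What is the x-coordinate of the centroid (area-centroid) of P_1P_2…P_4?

Apply the shoelace formula. First the cross-terms c_i = x_i·y_{i+1} − x_{i+1}·y_i:
  -72, -144, -90, -42  ⇒  2A = -348, A = -174.
Then Σ (x_i + x_{i+1})·c_i = 72, so x̄ = 72 / (6·(-174)) = -2/29.

-2/29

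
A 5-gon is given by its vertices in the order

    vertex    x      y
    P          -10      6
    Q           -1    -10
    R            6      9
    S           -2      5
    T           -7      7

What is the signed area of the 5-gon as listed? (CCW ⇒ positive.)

P→Q: (-10)(-10) − (-1)(6) = 106
Q→R: (-1)(9) − (6)(-10) = 51
R→S: (6)(5) − (-2)(9) = 48
S→T: (-2)(7) − (-7)(5) = 21
T→P: (-7)(6) − (-10)(7) = 28
Σ = 254
Signed area = Σ/2 = 127 (positive ⇒ counter-clockwise traversal).

127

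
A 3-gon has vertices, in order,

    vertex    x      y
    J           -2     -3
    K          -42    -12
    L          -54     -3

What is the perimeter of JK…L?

108

|JK| = √((-40)² + (-9)²) = √1681 = 41
|KL| = √((-12)² + (9)²) = √225 = 15
|LJ| = √((52)² + (0)²) = √2704 = 52
Perimeter = 41 + 15 + 52 = 108.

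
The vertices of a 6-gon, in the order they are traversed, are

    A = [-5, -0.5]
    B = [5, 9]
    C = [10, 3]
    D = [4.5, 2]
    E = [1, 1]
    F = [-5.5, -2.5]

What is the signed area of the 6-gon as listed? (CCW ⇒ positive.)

Apply the surveyor's formula: 2A = Σ (x_i·y_{i+1} − x_{i+1}·y_i), indices taken mod 6.
Cross-terms: -42.5, -75, 6.5, 2.5, 3, -9.75  ⇒  Σ = -115.25
Signed area = Σ/2 = -57.625 (negative ⇒ clockwise traversal).

-57.625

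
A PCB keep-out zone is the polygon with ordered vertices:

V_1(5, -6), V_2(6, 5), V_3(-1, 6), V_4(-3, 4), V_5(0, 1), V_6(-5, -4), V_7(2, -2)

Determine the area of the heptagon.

67

Apply the shoelace (surveyor's) formula: 2A = Σ (x_i·y_{i+1} − x_{i+1}·y_i), indices taken mod 7.
Σ = (61) + (41) + (14) + (-3) + (5) + (18) + (-2) = 134
Area = |Σ|/2 = 67.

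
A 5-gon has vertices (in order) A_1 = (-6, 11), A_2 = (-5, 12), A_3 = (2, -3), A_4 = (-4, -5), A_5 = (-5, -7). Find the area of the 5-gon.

71

Apply the shoelace (surveyor's) formula: 2A = Σ (x_i·y_{i+1} − x_{i+1}·y_i), indices taken mod 5.
Σ = (-17) + (-9) + (-22) + (3) + (-97) = -142
Area = |Σ|/2 = 71.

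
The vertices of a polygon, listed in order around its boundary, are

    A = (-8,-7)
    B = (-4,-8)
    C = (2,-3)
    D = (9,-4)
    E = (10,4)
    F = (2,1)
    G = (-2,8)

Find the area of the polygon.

128.5

Cross-terms: 36, 28, 19, 76, 2, 18, 78  ⇒  Σ = 257
Area = |Σ|/2 = 128.5.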